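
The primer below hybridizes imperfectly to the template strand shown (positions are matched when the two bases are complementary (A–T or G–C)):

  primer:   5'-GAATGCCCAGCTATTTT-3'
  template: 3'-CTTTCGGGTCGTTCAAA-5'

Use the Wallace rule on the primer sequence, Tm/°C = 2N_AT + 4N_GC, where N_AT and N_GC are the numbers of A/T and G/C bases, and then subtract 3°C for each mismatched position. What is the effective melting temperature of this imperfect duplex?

39°C

Primer base counts: A=4, T=6, G=3, C=4 → A+T=10, G+C=7
Perfect-match Tm = 2(10) + 4(7) = 20 + 28 = 48°C
Mismatches (positions where the bases are not complementary): 3 (at positions 4, 12, 14)
Effective Tm = 48 − 3×3 = 48 − 9 = 39°C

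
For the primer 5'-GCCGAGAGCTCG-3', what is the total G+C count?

Scanning the sequence gives G=5, A=2, T=1, C=4.
G+C = 5 + 4 = 9

9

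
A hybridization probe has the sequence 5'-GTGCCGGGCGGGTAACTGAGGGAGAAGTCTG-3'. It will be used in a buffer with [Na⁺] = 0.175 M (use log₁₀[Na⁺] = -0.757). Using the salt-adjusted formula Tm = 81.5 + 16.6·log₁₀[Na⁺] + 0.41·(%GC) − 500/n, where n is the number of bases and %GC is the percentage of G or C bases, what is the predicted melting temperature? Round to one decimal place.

Length n = 31. Base counts: C=5, T=5, A=6, G=15
G+C = 20, so %GC = 20/31 × 100 = 64.516%
Salt term: 16.6 × (-0.757) = -12.566
GC term: 0.41 × 64.516 = 26.452; length term: −500/31 = −16.129
Tm = 81.5 + (-12.566) + 26.452 − 16.129 = 79.257 → 79.3°C

79.3°C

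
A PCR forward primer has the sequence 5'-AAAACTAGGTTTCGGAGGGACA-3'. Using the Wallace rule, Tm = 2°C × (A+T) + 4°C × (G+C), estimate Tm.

Base counts: C=3, G=7, A=8, T=4
A+T = 12, G+C = 10
Tm = 4·10 + 2·12 = 40 + 24 = 64°C

64°C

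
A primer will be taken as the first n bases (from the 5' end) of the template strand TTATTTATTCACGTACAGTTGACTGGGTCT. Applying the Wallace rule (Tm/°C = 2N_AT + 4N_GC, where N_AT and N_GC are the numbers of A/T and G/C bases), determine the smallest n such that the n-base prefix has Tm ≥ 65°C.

n = 25

First 24 bases: TTATTTATTCACGTACAGTTGACT → Tm = 62°C (< 65°C)
First 25 bases: TTATTTATTCACGTACAGTTGACTG → Tm = 66°C (≥ 65°C)
Each additional base adds 2°C (A/T) or 4°C (G/C), so Tm is non-decreasing in n; n = 25 is the first length to reach 65°C.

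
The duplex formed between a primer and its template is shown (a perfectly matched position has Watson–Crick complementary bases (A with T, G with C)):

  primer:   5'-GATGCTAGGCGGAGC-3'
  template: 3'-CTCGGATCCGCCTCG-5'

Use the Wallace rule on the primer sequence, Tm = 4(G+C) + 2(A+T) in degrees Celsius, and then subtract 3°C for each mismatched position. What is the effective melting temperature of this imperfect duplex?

Primer base counts: A=3, T=2, G=7, C=3 → A+T=5, G+C=10
Perfect-match Tm = 2(5) + 4(10) = 10 + 40 = 50°C
Mismatches (positions where the bases are not complementary): 2 (at positions 3, 4)
Effective Tm = 50 − 2×3 = 50 − 6 = 44°C

44°C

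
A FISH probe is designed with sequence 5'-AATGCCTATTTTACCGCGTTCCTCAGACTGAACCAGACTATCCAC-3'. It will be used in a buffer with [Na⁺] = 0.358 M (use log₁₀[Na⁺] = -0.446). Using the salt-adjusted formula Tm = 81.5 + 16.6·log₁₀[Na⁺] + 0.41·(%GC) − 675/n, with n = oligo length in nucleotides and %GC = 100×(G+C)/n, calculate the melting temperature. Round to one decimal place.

78.2°C

Length n = 45. G=6, A=12, T=12, C=15
G+C = 21, so %GC = 21/45 × 100 = 46.667%
Salt term: 16.6 × (-0.446) = -7.404
GC term: 0.41 × 46.667 = 19.133; length term: −675/45 = −15
Tm = 81.5 + (-7.404) + 19.133 − 15 = 78.229 → 78.2°C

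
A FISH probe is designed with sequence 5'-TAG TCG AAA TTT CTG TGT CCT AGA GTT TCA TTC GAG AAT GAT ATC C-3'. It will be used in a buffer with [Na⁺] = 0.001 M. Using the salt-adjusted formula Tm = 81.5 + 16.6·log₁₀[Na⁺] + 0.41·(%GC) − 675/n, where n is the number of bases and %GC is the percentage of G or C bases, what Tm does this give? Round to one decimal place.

Length n = 46. T=17, A=12, C=8, G=9
G+C = 17, so %GC = 17/46 × 100 = 36.957%
Salt term: 16.6 × (-3) = -49.8
GC term: 0.41 × 36.957 = 15.152; length term: −675/46 = −14.674
Tm = 81.5 + (-49.8) + 15.152 − 14.674 = 32.178 → 32.2°C

32.2°C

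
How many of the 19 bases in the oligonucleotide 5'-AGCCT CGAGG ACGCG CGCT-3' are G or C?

C=7, T=2, A=3, G=7
G+C = 7 + 7 = 14

14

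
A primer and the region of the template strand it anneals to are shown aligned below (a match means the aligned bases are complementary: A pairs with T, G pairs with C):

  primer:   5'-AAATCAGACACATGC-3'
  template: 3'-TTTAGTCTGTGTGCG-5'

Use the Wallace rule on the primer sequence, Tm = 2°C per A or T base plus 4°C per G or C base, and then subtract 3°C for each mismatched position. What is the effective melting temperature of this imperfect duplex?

Primer base counts: A=7, T=2, G=2, C=4 → A+T=9, G+C=6
Perfect-match Tm = 2(9) + 4(6) = 18 + 24 = 42°C
Mismatches (positions where the bases are not complementary): 1 (at position 13)
Effective Tm = 42 − 1×3 = 42 − 3 = 39°C

39°C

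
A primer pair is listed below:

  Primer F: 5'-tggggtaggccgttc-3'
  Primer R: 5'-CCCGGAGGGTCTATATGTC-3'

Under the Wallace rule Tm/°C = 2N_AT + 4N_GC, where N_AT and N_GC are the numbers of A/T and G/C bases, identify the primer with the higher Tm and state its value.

Primer R, 60°C

Primer F: A+T=5, G+C=10 → Tm = 2(5)+4(10) = 50°C
Primer R: A+T=8, G+C=11 → Tm = 2(8)+4(11) = 60°C
50°C vs 60°C → primer R is higher.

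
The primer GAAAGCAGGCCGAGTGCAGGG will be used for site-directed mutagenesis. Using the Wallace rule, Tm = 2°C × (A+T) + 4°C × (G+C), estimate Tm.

Counting bases: G=10, A=6, C=4, T=1
A+T = 7, G+C = 14
Tm = 2(7) + 4(14) = 14 + 56 = 70°C

70°C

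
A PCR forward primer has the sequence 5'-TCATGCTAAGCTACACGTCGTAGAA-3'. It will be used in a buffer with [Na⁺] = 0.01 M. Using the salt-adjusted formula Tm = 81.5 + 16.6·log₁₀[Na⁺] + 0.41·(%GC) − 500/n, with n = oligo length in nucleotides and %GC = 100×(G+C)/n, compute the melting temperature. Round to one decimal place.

46.3°C

Length n = 25. Scanning the sequence gives T=6, G=5, A=8, C=6.
G+C = 11, so %GC = 11/25 × 100 = 44%
Salt term: 16.6 × (-2) = -33.2
GC term: 0.41 × 44 = 18.04; length term: −500/25 = −20
Tm = 81.5 + (-33.2) + 18.04 − 20 = 46.34 → 46.3°C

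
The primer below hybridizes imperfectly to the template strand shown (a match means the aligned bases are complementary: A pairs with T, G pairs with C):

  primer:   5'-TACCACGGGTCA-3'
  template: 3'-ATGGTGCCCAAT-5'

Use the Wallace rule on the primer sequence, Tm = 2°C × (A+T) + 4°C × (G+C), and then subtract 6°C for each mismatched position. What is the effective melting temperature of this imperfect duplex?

Primer base counts: A=3, T=2, G=3, C=4 → A+T=5, G+C=7
Perfect-match Tm = 2(5) + 4(7) = 10 + 28 = 38°C
Mismatches (positions where the bases are not complementary): 1 (at position 11)
Effective Tm = 38 − 1×6 = 38 − 6 = 32°C

32°C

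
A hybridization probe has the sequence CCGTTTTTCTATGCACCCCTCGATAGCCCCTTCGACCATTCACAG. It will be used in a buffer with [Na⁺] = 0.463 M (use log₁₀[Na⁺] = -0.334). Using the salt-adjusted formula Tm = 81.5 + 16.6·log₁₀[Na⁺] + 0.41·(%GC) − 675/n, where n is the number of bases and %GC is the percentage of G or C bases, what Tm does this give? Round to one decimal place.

82.8°C

Length n = 45. Scanning the sequence gives T=13, C=18, G=6, A=8.
G+C = 24, so %GC = 24/45 × 100 = 53.333%
Salt term: 16.6 × (-0.334) = -5.544
GC term: 0.41 × 53.333 = 21.867; length term: −675/45 = −15
Tm = 81.5 + (-5.544) + 21.867 − 15 = 82.823 → 82.8°C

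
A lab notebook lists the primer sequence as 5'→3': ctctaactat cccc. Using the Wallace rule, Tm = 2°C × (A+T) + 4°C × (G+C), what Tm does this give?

Base counts: A=3, T=4, G=0, C=7
A+T = 7, G+C = 7
Tm = 2×7 + 4×7 = 42°C

42°C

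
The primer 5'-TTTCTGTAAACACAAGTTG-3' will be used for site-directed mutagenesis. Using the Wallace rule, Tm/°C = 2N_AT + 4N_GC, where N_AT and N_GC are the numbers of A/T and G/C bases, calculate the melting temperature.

50°C

Counting bases: A=6, T=7, C=3, G=3
AT pairs contribute 13, GC pairs contribute 6.
Tm = 4·6 + 2·13 = 24 + 26 = 50°C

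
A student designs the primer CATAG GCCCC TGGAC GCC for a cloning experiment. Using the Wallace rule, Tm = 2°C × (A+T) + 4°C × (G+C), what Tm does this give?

Counting bases: G=5, T=2, C=8, A=3
A+T = 5, G+C = 13
Tm = 4·13 + 2·5 = 52 + 10 = 62°C

62°C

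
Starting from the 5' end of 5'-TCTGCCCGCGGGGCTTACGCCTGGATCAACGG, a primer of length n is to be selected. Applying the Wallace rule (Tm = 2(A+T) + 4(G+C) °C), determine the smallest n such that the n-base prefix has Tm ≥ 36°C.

First 9 bases: TCTGCCCGC → Tm = 32°C (< 36°C)
First 10 bases: TCTGCCCGCG → Tm = 36°C (≥ 36°C)
Since every base adds ≥2°C, Tm only increases with n, so the threshold is first crossed at n = 10.

n = 10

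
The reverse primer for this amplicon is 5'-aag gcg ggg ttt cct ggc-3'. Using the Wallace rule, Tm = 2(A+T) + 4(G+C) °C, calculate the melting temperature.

60°C

Scanning the sequence gives G=8, T=4, A=2, C=4.
AT pairs contribute 6, GC pairs contribute 12.
Tm = 2(6) + 4(12) = 12 + 48 = 60°C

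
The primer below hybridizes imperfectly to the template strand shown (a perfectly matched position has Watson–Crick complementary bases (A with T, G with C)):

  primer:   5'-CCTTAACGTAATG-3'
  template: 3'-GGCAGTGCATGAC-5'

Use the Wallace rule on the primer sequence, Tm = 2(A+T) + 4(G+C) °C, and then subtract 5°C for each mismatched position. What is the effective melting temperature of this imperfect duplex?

21°C

Primer base counts: A=4, T=4, G=2, C=3 → A+T=8, G+C=5
Perfect-match Tm = 2(8) + 4(5) = 16 + 20 = 36°C
Mismatches (positions where the bases are not complementary): 3 (at positions 3, 5, 11)
Effective Tm = 36 − 3×5 = 36 − 15 = 21°C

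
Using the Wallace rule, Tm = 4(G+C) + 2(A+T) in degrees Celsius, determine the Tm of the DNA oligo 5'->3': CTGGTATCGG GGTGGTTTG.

G=9, T=7, C=2, A=1
A+T = 8, G+C = 11
Tm = 4·11 + 2·8 = 44 + 16 = 60°C

60°C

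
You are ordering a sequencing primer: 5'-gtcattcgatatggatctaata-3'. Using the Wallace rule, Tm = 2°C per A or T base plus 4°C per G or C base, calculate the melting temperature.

58°C

G=4, C=3, T=8, A=7
AT pairs contribute 15, GC pairs contribute 7.
Tm = 2(15) + 4(7) = 30 + 28 = 58°C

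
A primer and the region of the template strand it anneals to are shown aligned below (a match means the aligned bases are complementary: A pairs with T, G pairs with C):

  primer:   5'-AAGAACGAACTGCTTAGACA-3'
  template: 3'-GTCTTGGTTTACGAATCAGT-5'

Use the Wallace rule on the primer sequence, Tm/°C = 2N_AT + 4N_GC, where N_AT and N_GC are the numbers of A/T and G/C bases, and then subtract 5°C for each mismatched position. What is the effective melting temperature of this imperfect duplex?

Primer base counts: A=9, T=3, G=4, C=4 → A+T=12, G+C=8
Perfect-match Tm = 2(12) + 4(8) = 24 + 32 = 56°C
Mismatches (positions where the bases are not complementary): 4 (at positions 1, 7, 10, 18)
Effective Tm = 56 − 4×5 = 56 − 20 = 36°C

36°C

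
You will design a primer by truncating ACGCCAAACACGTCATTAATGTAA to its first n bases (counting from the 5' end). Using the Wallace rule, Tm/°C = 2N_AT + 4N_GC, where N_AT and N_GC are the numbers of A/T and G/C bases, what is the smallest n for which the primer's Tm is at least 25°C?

First 8 bases: ACGCCAAA → Tm = 24°C (< 25°C)
First 9 bases: ACGCCAAAC → Tm = 28°C (≥ 25°C)
Since every base adds ≥2°C, Tm only increases with n, so the threshold is first crossed at n = 9.

n = 9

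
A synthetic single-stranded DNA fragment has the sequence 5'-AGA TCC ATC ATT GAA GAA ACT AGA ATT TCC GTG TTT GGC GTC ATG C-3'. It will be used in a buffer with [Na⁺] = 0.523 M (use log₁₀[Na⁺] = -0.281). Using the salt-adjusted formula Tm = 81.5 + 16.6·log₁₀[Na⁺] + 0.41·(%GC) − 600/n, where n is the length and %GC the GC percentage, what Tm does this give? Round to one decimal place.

80.7°C

Length n = 46. Base counts: C=9, A=13, T=14, G=10
G+C = 19, so %GC = 19/46 × 100 = 41.304%
Salt term: 16.6 × (-0.281) = -4.665
GC term: 0.41 × 41.304 = 16.935; length term: −600/46 = −13.043
Tm = 81.5 + (-4.665) + 16.935 − 13.043 = 80.727 → 80.7°C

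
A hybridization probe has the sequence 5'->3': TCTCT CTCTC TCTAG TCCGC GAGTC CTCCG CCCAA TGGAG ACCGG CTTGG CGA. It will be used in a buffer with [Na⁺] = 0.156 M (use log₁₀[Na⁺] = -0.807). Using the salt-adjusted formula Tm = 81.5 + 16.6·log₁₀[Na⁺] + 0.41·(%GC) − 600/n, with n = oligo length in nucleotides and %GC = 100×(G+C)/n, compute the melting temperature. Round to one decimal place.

Length n = 53. Base counts: G=13, C=20, A=7, T=13
G+C = 33, so %GC = 33/53 × 100 = 62.264%
Salt term: 16.6 × (-0.807) = -13.396
GC term: 0.41 × 62.264 = 25.528; length term: −600/53 = −11.321
Tm = 81.5 + (-13.396) + 25.528 − 11.321 = 82.311 → 82.3°C

82.3°C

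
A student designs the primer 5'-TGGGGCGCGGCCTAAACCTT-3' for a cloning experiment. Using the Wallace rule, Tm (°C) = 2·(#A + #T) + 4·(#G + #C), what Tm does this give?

T=4, A=3, G=7, C=6
AT pairs contribute 7, GC pairs contribute 13.
Tm = 2(7) + 4(13) = 14 + 52 = 66°C

66°C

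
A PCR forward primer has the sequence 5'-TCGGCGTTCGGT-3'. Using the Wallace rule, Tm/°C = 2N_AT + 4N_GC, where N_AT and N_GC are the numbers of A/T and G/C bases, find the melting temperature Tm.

40°C

Counting bases: A=0, T=4, C=3, G=5
So N_AT = 4 and N_GC = 8.
Tm = 4·8 + 2·4 = 32 + 8 = 40°C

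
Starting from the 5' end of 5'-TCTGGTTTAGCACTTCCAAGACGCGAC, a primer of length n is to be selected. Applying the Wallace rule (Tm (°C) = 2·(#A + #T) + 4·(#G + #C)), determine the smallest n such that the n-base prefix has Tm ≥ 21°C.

n = 8

First 7 bases: TCTGGTT → Tm = 20°C (< 21°C)
First 8 bases: TCTGGTTT → Tm = 22°C (≥ 21°C)
Since every base adds ≥2°C, Tm only increases with n, so the threshold is first crossed at n = 8.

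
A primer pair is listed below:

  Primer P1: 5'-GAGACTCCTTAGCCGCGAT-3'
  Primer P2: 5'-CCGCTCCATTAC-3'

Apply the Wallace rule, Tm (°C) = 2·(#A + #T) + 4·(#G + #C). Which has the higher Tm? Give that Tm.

Primer P1, 60°C

Primer P1: A+T=8, G+C=11 → Tm = 2(8)+4(11) = 60°C
Primer P2: A+T=5, G+C=7 → Tm = 2(5)+4(7) = 38°C
60°C vs 38°C → primer P1 is higher.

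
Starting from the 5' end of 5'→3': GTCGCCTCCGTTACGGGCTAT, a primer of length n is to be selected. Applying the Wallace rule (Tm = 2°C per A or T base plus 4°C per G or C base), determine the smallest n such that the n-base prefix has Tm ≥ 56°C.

First 16 bases: GTCGCCTCCGTTACGG → Tm = 54°C (< 56°C)
First 17 bases: GTCGCCTCCGTTACGGG → Tm = 58°C (≥ 56°C)
Since every base adds ≥2°C, Tm only increases with n, so the threshold is first crossed at n = 17.

n = 17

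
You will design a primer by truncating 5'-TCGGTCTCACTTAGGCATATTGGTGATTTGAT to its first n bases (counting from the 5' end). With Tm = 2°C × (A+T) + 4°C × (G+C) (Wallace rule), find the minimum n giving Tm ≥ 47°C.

First 15 bases: TCGGTCTCACTTAGG → Tm = 46°C (< 47°C)
First 16 bases: TCGGTCTCACTTAGGC → Tm = 50°C (≥ 47°C)
Since every base adds ≥2°C, Tm only increases with n, so the threshold is first crossed at n = 16.

n = 16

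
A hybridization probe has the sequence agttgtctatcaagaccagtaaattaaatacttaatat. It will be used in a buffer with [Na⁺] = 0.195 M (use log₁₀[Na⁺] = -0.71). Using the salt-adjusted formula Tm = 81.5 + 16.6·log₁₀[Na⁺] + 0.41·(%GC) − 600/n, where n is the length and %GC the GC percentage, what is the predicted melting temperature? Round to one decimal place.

63.6°C

Length n = 38. Base counts: A=16, G=4, C=5, T=13
G+C = 9, so %GC = 9/38 × 100 = 23.684%
Salt term: 16.6 × (-0.71) = -11.786
GC term: 0.41 × 23.684 = 9.71; length term: −600/38 = −15.789
Tm = 81.5 + (-11.786) + 9.71 − 15.789 = 63.635 → 63.6°C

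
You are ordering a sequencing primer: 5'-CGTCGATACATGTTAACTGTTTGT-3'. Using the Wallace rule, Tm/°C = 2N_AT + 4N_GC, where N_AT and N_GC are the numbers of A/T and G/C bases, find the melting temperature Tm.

A=5, G=5, T=10, C=4
So N_AT = 15 and N_GC = 9.
Tm = 2×15 + 4×9 = 66°C

66°C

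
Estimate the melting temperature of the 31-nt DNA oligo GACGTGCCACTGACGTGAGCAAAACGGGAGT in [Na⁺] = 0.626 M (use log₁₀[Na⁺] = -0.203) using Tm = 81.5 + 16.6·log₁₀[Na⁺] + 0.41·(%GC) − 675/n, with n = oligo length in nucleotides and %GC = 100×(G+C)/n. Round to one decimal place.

80.2°C

Length n = 31. Base counts: C=7, T=4, A=9, G=11
G+C = 18, so %GC = 18/31 × 100 = 58.065%
Salt term: 16.6 × (-0.203) = -3.37
GC term: 0.41 × 58.065 = 23.807; length term: −675/31 = −21.774
Tm = 81.5 + (-3.37) + 23.807 − 21.774 = 80.163 → 80.2°C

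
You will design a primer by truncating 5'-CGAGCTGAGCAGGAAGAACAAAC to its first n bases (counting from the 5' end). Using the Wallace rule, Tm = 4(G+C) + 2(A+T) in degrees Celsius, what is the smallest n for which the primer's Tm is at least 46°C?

First 13 bases: CGAGCTGAGCAGG → Tm = 44°C (< 46°C)
First 14 bases: CGAGCTGAGCAGGA → Tm = 46°C (≥ 46°C)
Each additional base adds 2°C (A/T) or 4°C (G/C), so Tm is non-decreasing in n; n = 14 is the first length to reach 46°C.

n = 14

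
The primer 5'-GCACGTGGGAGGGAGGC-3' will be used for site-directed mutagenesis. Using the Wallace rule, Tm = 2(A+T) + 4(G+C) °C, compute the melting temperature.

60°C

Scanning the sequence gives T=1, C=3, G=10, A=3.
So N_AT = 4 and N_GC = 13.
Tm = 2(4) + 4(13) = 8 + 52 = 60°C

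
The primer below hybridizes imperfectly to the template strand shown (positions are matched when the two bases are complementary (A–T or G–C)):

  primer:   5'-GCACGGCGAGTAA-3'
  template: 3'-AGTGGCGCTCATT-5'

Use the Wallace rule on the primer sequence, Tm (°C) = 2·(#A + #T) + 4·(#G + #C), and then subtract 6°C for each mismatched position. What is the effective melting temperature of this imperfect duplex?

30°C

Primer base counts: A=4, T=1, G=5, C=3 → A+T=5, G+C=8
Perfect-match Tm = 2(5) + 4(8) = 10 + 32 = 42°C
Mismatches (positions where the bases are not complementary): 2 (at positions 1, 5)
Effective Tm = 42 − 2×6 = 42 − 12 = 30°C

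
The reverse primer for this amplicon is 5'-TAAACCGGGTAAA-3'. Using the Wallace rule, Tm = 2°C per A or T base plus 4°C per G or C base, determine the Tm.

Scanning the sequence gives T=2, C=2, A=6, G=3.
A+T = 8, G+C = 5
Tm = 2×8 + 4×5 = 36°C

36°C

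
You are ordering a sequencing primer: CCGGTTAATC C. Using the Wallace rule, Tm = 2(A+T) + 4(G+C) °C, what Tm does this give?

Scanning the sequence gives G=2, T=3, C=4, A=2.
So N_AT = 5 and N_GC = 6.
Tm = 2(5) + 4(6) = 10 + 24 = 34°C

34°C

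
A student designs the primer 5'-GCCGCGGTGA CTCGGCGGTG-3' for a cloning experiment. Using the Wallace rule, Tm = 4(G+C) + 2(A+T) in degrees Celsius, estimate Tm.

72°C

Counting bases: G=10, A=1, T=3, C=6
AT pairs contribute 4, GC pairs contribute 16.
Tm = 2(4) + 4(16) = 8 + 64 = 72°C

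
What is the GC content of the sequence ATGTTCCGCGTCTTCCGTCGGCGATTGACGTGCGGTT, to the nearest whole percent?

59%

Base counts: G=12, A=3, C=10, T=12
G+C = 12 + 10 = 22 out of 37 bases
%GC = 22/37 × 100 = 59.46% ≈ 59%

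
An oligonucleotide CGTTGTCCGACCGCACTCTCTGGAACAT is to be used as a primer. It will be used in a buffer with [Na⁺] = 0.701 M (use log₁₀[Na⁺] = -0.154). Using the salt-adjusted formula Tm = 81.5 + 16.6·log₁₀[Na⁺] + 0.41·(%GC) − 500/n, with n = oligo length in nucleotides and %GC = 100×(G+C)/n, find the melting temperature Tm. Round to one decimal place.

Length n = 28. Base counts: A=5, T=7, C=10, G=6
G+C = 16, so %GC = 16/28 × 100 = 57.143%
Salt term: 16.6 × (-0.154) = -2.556
GC term: 0.41 × 57.143 = 23.429; length term: −500/28 = −17.857
Tm = 81.5 + (-2.556) + 23.429 − 17.857 = 84.516 → 84.5°C

84.5°C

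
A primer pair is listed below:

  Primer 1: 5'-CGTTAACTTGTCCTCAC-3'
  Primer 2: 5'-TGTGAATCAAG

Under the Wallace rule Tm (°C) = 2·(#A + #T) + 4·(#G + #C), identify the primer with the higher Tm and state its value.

Primer 1: A+T=9, G+C=8 → Tm = 2(9)+4(8) = 50°C
Primer 2: A+T=7, G+C=4 → Tm = 2(7)+4(4) = 30°C
50°C vs 30°C → primer 1 is higher.

Primer 1, 50°C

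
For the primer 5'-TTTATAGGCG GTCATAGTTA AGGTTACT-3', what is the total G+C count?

Counting bases: C=3, G=7, T=11, A=7
Total G or C: 7 + 3 = 10

10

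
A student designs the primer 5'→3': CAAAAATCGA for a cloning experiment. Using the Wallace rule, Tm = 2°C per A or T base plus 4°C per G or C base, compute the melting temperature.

26°C

G=1, C=2, A=6, T=1
AT pairs contribute 7, GC pairs contribute 3.
Tm = 2×7 + 4×3 = 26°C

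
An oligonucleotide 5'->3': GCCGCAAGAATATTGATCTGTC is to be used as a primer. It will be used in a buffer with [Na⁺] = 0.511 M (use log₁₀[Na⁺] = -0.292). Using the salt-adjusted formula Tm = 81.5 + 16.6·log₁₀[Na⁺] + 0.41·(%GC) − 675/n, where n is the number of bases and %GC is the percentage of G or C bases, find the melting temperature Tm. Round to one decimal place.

64.6°C

Length n = 22. Scanning the sequence gives G=5, C=5, A=6, T=6.
G+C = 10, so %GC = 10/22 × 100 = 45.455%
Salt term: 16.6 × (-0.292) = -4.847
GC term: 0.41 × 45.455 = 18.637; length term: −675/22 = −30.682
Tm = 81.5 + (-4.847) + 18.637 − 30.682 = 64.608 → 64.6°C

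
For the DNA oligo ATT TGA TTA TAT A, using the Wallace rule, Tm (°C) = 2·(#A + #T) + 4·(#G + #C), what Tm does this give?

Base counts: T=7, G=1, A=5, C=0
AT pairs contribute 12, GC pairs contribute 1.
Tm = 2(12) + 4(1) = 24 + 4 = 28°C

28°C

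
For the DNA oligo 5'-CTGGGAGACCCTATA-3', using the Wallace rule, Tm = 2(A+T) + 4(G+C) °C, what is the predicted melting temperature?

G=4, A=4, T=3, C=4
A+T = 7, G+C = 8
Tm = 2×7 + 4×8 = 46°C

46°C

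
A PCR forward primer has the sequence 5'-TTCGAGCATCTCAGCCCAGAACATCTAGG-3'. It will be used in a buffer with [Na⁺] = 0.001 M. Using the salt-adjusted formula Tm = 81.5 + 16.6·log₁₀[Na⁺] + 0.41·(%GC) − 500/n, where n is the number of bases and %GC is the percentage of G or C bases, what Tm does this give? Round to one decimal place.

35.7°C

Length n = 29. A=8, T=6, G=6, C=9
G+C = 15, so %GC = 15/29 × 100 = 51.724%
Salt term: 16.6 × (-3) = -49.8
GC term: 0.41 × 51.724 = 21.207; length term: −500/29 = −17.241
Tm = 81.5 + (-49.8) + 21.207 − 17.241 = 35.666 → 35.7°C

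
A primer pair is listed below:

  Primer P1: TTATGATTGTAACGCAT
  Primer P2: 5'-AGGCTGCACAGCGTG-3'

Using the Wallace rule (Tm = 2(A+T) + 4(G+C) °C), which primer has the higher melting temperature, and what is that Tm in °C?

Primer P2, 50°C

Primer P1: A+T=12, G+C=5 → Tm = 2(12)+4(5) = 44°C
Primer P2: A+T=5, G+C=10 → Tm = 2(5)+4(10) = 50°C
44°C vs 50°C → primer P2 is higher.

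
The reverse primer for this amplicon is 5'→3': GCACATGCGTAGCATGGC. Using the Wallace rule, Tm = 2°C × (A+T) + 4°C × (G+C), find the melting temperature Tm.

58°C

T=3, A=4, C=5, G=6
AT pairs contribute 7, GC pairs contribute 11.
Tm = 4·11 + 2·7 = 44 + 14 = 58°C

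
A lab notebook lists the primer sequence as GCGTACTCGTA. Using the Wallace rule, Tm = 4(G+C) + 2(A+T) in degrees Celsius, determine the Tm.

34°C

Counting bases: C=3, A=2, T=3, G=3
So N_AT = 5 and N_GC = 6.
Tm = 4·6 + 2·5 = 24 + 10 = 34°C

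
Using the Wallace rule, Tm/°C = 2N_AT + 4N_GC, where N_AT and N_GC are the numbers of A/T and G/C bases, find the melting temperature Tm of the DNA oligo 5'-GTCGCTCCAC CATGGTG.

Counting bases: T=4, A=2, C=6, G=5
AT pairs contribute 6, GC pairs contribute 11.
Tm = 4·11 + 2·6 = 44 + 12 = 56°C

56°C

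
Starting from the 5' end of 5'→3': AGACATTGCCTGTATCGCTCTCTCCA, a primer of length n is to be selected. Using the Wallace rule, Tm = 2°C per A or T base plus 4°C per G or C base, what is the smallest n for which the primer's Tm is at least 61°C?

n = 21

First 20 bases: AGACATTGCCTGTATCGCTC → Tm = 60°C (< 61°C)
First 21 bases: AGACATTGCCTGTATCGCTCT → Tm = 62°C (≥ 61°C)
Each additional base adds 2°C (A/T) or 4°C (G/C), so Tm is non-decreasing in n; n = 21 is the first length to reach 61°C.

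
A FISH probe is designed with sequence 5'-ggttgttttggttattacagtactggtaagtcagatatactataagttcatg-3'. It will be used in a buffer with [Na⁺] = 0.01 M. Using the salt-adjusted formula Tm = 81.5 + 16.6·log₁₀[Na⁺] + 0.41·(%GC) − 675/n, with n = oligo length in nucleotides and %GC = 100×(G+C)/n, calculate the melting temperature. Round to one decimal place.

48.7°C

Length n = 52. Scanning the sequence gives A=14, T=21, G=12, C=5.
G+C = 17, so %GC = 17/52 × 100 = 32.692%
Salt term: 16.6 × (-2) = -33.2
GC term: 0.41 × 32.692 = 13.404; length term: −675/52 = −12.981
Tm = 81.5 + (-33.2) + 13.404 − 12.981 = 48.723 → 48.7°C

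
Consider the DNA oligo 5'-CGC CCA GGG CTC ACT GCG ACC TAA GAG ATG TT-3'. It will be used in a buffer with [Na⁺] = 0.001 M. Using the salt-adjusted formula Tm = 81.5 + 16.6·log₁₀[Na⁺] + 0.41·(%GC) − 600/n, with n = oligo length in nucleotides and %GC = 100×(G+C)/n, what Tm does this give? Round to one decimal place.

37.3°C

Length n = 32. Scanning the sequence gives A=7, T=6, C=10, G=9.
G+C = 19, so %GC = 19/32 × 100 = 59.375%
Salt term: 16.6 × (-3) = -49.8
GC term: 0.41 × 59.375 = 24.344; length term: −600/32 = −18.75
Tm = 81.5 + (-49.8) + 24.344 − 18.75 = 37.294 → 37.3°C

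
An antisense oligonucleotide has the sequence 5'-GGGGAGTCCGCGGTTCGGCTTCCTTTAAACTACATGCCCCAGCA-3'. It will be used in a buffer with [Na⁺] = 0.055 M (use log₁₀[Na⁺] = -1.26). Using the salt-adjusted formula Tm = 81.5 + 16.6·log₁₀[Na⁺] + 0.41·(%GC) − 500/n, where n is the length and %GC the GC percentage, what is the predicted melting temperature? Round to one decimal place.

73.4°C

Length n = 44. Base counts: A=8, C=14, G=12, T=10
G+C = 26, so %GC = 26/44 × 100 = 59.091%
Salt term: 16.6 × (-1.26) = -20.916
GC term: 0.41 × 59.091 = 24.227; length term: −500/44 = −11.364
Tm = 81.5 + (-20.916) + 24.227 − 11.364 = 73.447 → 73.4°C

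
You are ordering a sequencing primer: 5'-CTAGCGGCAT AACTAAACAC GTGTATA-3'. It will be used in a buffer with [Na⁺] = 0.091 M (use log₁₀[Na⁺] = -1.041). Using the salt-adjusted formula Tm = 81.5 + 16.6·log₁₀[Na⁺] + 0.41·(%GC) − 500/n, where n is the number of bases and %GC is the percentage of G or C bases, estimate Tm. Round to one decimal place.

Length n = 27. A=10, G=5, T=6, C=6
G+C = 11, so %GC = 11/27 × 100 = 40.741%
Salt term: 16.6 × (-1.041) = -17.281
GC term: 0.41 × 40.741 = 16.704; length term: −500/27 = −18.519
Tm = 81.5 + (-17.281) + 16.704 − 18.519 = 62.404 → 62.4°C

62.4°C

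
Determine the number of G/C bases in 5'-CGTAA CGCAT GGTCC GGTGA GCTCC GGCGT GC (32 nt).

Base counts: G=12, C=10, A=4, T=6
G+C = 12 + 10 = 22

22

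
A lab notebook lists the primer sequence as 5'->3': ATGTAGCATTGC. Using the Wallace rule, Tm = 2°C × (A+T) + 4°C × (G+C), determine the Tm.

34°C

Counting bases: A=3, C=2, T=4, G=3
AT pairs contribute 7, GC pairs contribute 5.
Tm = 2×7 + 4×5 = 34°C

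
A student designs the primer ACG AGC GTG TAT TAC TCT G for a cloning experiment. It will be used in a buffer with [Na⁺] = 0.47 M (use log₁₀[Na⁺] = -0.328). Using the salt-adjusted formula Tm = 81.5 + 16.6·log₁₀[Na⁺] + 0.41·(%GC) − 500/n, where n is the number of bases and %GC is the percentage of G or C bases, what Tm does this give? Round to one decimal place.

69.2°C

Length n = 19. Base counts: C=4, G=5, T=6, A=4
G+C = 9, so %GC = 9/19 × 100 = 47.368%
Salt term: 16.6 × (-0.328) = -5.445
GC term: 0.41 × 47.368 = 19.421; length term: −500/19 = −26.316
Tm = 81.5 + (-5.445) + 19.421 − 26.316 = 69.16 → 69.2°C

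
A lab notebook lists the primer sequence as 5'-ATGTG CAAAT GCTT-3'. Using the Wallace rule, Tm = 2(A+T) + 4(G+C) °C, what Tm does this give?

A=4, T=5, G=3, C=2
A+T = 9, G+C = 5
Tm = 4·5 + 2·9 = 20 + 18 = 38°C

38°C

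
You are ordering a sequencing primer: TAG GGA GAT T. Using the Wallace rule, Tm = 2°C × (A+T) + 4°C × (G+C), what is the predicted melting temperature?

28°C

Base counts: T=3, A=3, C=0, G=4
So N_AT = 6 and N_GC = 4.
Tm = 2×6 + 4×4 = 28°C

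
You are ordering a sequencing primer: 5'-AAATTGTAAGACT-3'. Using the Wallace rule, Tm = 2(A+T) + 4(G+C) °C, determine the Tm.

32°C

Base counts: A=6, G=2, T=4, C=1
So N_AT = 10 and N_GC = 3.
Tm = 4·3 + 2·10 = 12 + 20 = 32°C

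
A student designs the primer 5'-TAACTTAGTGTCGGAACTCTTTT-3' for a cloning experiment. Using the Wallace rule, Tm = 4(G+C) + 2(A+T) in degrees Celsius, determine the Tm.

A=5, C=4, T=10, G=4
A+T = 15, G+C = 8
Tm = 2(15) + 4(8) = 30 + 32 = 62°C

62°C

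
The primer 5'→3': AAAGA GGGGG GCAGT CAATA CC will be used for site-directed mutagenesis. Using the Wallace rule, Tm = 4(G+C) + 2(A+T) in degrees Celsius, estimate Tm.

68°C

G=8, A=8, C=4, T=2
AT pairs contribute 10, GC pairs contribute 12.
Tm = 2×10 + 4×12 = 68°C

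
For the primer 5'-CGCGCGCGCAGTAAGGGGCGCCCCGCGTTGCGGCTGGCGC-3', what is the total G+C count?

33

Scanning the sequence gives A=3, G=18, C=15, T=4.
Total G or C: 18 + 15 = 33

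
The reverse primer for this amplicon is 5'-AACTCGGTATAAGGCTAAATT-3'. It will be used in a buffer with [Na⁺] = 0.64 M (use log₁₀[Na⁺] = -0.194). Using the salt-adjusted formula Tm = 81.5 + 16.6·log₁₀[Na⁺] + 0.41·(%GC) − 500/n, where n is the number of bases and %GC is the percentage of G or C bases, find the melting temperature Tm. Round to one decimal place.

Length n = 21. C=3, A=8, T=6, G=4
G+C = 7, so %GC = 7/21 × 100 = 33.333%
Salt term: 16.6 × (-0.194) = -3.22
GC term: 0.41 × 33.333 = 13.667; length term: −500/21 = −23.81
Tm = 81.5 + (-3.22) + 13.667 − 23.81 = 68.137 → 68.1°C

68.1°C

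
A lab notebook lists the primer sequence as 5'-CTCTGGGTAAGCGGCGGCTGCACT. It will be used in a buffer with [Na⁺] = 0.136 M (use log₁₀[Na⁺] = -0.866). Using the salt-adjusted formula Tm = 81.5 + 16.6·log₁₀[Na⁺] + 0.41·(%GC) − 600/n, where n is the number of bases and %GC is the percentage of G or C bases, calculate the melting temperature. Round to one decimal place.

69.5°C

Length n = 24. Scanning the sequence gives A=3, C=7, T=5, G=9.
G+C = 16, so %GC = 16/24 × 100 = 66.667%
Salt term: 16.6 × (-0.866) = -14.376
GC term: 0.41 × 66.667 = 27.333; length term: −600/24 = −25
Tm = 81.5 + (-14.376) + 27.333 − 25 = 69.457 → 69.5°C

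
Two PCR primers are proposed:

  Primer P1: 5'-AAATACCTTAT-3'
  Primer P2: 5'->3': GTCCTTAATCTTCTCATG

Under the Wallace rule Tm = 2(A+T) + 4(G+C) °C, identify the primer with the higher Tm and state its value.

Primer P1: A+T=9, G+C=2 → Tm = 2(9)+4(2) = 26°C
Primer P2: A+T=11, G+C=7 → Tm = 2(11)+4(7) = 50°C
26°C vs 50°C → primer P2 is higher.

Primer P2, 50°C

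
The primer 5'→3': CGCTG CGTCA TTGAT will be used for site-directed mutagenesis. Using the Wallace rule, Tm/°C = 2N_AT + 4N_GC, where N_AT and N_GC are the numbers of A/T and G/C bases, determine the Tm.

46°C

C=4, T=5, G=4, A=2
A+T = 7, G+C = 8
Tm = 4·8 + 2·7 = 32 + 14 = 46°C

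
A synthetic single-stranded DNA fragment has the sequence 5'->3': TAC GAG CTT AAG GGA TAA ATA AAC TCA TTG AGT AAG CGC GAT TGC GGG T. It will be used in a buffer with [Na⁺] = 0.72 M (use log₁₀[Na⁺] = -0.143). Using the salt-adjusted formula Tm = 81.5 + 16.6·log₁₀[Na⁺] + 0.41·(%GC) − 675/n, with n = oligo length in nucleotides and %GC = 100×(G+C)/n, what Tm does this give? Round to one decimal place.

Length n = 49. G=14, C=7, A=16, T=12
G+C = 21, so %GC = 21/49 × 100 = 42.857%
Salt term: 16.6 × (-0.143) = -2.374
GC term: 0.41 × 42.857 = 17.571; length term: −675/49 = −13.776
Tm = 81.5 + (-2.374) + 17.571 − 13.776 = 82.921 → 82.9°C

82.9°C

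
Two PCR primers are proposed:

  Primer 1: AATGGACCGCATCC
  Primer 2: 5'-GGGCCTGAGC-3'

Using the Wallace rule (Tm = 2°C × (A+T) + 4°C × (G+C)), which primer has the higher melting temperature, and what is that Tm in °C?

Primer 1: A+T=6, G+C=8 → Tm = 2(6)+4(8) = 44°C
Primer 2: A+T=2, G+C=8 → Tm = 2(2)+4(8) = 36°C
44°C vs 36°C → primer 1 is higher.

Primer 1, 44°C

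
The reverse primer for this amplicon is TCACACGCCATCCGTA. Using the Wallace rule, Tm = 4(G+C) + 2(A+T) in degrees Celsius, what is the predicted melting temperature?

Base counts: A=4, G=2, C=7, T=3
AT pairs contribute 7, GC pairs contribute 9.
Tm = 2(7) + 4(9) = 14 + 36 = 50°C

50°C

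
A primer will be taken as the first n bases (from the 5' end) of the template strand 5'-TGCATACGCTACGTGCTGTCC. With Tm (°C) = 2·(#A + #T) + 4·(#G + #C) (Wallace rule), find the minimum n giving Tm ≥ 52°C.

n = 17

First 16 bases: TGCATACGCTACGTGC → Tm = 50°C (< 52°C)
First 17 bases: TGCATACGCTACGTGCT → Tm = 52°C (≥ 52°C)
Each additional base adds 2°C (A/T) or 4°C (G/C), so Tm is non-decreasing in n; n = 17 is the first length to reach 52°C.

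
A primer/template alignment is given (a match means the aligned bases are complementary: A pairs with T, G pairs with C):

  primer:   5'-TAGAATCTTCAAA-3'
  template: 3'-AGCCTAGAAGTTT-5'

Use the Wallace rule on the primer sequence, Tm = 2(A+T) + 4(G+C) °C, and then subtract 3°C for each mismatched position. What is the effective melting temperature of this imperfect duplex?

Primer base counts: A=6, T=4, G=1, C=2 → A+T=10, G+C=3
Perfect-match Tm = 2(10) + 4(3) = 20 + 12 = 32°C
Mismatches (positions where the bases are not complementary): 2 (at positions 2, 4)
Effective Tm = 32 − 2×3 = 32 − 6 = 26°C

26°C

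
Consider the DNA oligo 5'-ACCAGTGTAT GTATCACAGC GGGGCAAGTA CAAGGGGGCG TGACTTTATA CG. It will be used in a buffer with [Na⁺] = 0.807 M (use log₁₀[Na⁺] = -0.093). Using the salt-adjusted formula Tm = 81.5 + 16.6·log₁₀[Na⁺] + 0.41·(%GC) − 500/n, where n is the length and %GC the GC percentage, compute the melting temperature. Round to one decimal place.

Length n = 52. Counting bases: G=17, T=11, A=14, C=10
G+C = 27, so %GC = 27/52 × 100 = 51.923%
Salt term: 16.6 × (-0.093) = -1.544
GC term: 0.41 × 51.923 = 21.288; length term: −500/52 = −9.615
Tm = 81.5 + (-1.544) + 21.288 − 9.615 = 91.629 → 91.6°C

91.6°C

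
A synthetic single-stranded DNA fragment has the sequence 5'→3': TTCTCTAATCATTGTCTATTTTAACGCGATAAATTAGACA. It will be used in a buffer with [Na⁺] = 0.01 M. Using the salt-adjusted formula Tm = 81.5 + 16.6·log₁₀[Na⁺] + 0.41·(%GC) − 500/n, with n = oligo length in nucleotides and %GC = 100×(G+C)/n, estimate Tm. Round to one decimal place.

47.1°C

Length n = 40. Base counts: T=16, G=4, C=7, A=13
G+C = 11, so %GC = 11/40 × 100 = 27.5%
Salt term: 16.6 × (-2) = -33.2
GC term: 0.41 × 27.5 = 11.275; length term: −500/40 = −12.5
Tm = 81.5 + (-33.2) + 11.275 − 12.5 = 47.075 → 47.1°C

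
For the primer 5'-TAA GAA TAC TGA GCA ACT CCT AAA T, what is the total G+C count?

8

Scanning the sequence gives T=6, A=11, G=3, C=5.
G+C = 3 + 5 = 8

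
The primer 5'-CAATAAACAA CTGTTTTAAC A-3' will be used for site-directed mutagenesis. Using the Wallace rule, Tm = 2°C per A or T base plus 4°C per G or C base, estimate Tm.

Scanning the sequence gives G=1, A=10, C=4, T=6.
AT pairs contribute 16, GC pairs contribute 5.
Tm = 2(16) + 4(5) = 32 + 20 = 52°C

52°C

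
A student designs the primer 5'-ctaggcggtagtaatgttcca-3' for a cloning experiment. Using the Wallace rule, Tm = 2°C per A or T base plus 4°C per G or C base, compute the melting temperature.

62°C

Scanning the sequence gives C=4, A=5, G=6, T=6.
AT pairs contribute 11, GC pairs contribute 10.
Tm = 2×11 + 4×10 = 62°C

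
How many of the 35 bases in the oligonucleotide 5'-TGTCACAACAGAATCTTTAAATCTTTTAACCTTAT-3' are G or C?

9

C=7, G=2, T=14, A=12
G+C = 2 + 7 = 9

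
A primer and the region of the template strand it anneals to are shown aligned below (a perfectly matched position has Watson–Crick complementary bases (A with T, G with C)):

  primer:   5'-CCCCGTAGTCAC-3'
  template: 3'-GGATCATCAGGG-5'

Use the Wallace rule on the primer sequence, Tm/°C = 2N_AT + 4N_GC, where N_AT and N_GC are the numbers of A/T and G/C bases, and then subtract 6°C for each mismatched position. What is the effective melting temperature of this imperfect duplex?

Primer base counts: A=2, T=2, G=2, C=6 → A+T=4, G+C=8
Perfect-match Tm = 2(4) + 4(8) = 8 + 32 = 40°C
Mismatches (positions where the bases are not complementary): 3 (at positions 3, 4, 11)
Effective Tm = 40 − 3×6 = 40 − 18 = 22°C

22°C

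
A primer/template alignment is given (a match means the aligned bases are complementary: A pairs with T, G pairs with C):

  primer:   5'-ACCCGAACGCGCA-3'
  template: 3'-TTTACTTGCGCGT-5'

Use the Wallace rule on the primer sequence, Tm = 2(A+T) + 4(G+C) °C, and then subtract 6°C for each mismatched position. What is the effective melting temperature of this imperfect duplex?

Primer base counts: A=4, T=0, G=3, C=6 → A+T=4, G+C=9
Perfect-match Tm = 2(4) + 4(9) = 8 + 36 = 44°C
Mismatches (positions where the bases are not complementary): 3 (at positions 2, 3, 4)
Effective Tm = 44 − 3×6 = 44 − 18 = 26°C

26°C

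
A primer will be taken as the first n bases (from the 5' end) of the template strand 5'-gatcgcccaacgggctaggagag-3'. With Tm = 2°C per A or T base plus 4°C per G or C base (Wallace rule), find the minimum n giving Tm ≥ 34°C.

First 10 bases: GATCGCCCAA → Tm = 32°C (< 34°C)
First 11 bases: GATCGCCCAAC → Tm = 36°C (≥ 34°C)
Each additional base adds 2°C (A/T) or 4°C (G/C), so Tm is non-decreasing in n; n = 11 is the first length to reach 34°C.

n = 11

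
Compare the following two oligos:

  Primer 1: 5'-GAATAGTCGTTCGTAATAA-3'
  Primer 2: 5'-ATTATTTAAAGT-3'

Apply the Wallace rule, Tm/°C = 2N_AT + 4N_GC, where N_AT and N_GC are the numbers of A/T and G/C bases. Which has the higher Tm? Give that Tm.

Primer 1, 50°C

Primer 1: A+T=13, G+C=6 → Tm = 2(13)+4(6) = 50°C
Primer 2: A+T=11, G+C=1 → Tm = 2(11)+4(1) = 26°C
50°C vs 26°C → primer 1 is higher.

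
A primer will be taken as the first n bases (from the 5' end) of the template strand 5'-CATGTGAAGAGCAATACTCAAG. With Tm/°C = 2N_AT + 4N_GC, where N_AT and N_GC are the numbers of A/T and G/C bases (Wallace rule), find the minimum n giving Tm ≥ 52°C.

First 18 bases: CATGTGAAGAGCAATACT → Tm = 50°C (< 52°C)
First 19 bases: CATGTGAAGAGCAATACTC → Tm = 54°C (≥ 52°C)
Each additional base adds 2°C (A/T) or 4°C (G/C), so Tm is non-decreasing in n; n = 19 is the first length to reach 52°C.

n = 19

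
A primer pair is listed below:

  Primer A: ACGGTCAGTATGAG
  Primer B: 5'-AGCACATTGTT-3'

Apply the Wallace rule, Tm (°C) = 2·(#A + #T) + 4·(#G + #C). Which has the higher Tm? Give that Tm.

Primer A, 42°C

Primer A: A+T=7, G+C=7 → Tm = 2(7)+4(7) = 42°C
Primer B: A+T=7, G+C=4 → Tm = 2(7)+4(4) = 30°C
42°C vs 30°C → primer A is higher.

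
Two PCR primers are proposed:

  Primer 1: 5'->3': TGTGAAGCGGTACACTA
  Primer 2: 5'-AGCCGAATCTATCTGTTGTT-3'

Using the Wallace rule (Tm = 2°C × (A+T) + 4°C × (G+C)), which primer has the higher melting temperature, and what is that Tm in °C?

Primer 1: A+T=9, G+C=8 → Tm = 2(9)+4(8) = 50°C
Primer 2: A+T=12, G+C=8 → Tm = 2(12)+4(8) = 56°C
50°C vs 56°C → primer 2 is higher.

Primer 2, 56°C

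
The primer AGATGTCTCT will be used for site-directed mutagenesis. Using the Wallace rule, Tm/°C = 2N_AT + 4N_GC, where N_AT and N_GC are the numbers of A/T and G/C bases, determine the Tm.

28°C

Counting bases: C=2, T=4, G=2, A=2
So N_AT = 6 and N_GC = 4.
Tm = 2×6 + 4×4 = 28°C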